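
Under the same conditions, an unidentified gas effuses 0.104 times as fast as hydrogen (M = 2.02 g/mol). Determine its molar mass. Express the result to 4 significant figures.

186.8 g/mol

Since effusion rate ∝ 1/√M, rate_X/rate_H₂ = √(M_H₂/M_X).
0.104 = √(2.02/M_X)
M_X = 2.02 / 0.104² = 2.02 / 0.01082 = 186.8 g/mol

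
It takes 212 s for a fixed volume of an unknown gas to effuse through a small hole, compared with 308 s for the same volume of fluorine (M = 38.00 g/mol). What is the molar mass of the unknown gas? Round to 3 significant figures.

From Graham's law, t_X/t_F₂ = √(M_X/M_F₂).
212/308 = 0.6883 = √(M_X/38.00)
M_X = 38.00 × 0.6883² = 38.00 × 0.4738 = 18.0 g/mol

18.0 g/mol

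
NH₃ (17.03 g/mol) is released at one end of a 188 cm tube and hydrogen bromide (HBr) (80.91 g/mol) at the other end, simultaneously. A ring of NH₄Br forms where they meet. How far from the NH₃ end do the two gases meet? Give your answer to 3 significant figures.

Distances travelled in equal time are proportional to diffusion rates, so d_NH₃/d_HBr = √(M_HBr/M_NH₃) = √(80.91/17.03) = 2.180.
With d_NH₃ + d_HBr = 188 cm, d_HBr = 188/(1 + 2.180) = 59.13 cm.
d_NH₃ = 188 − 59.13 = 129 cm.

129 cm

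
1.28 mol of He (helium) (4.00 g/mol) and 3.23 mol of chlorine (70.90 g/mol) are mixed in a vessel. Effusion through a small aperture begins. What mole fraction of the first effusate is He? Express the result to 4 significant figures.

0.6252

Each component's effusion rate ∝ (its partial pressure)·(1/√M) ∝ n_i/√M_i.
So x_He in the escaping gas = (n_He/√M_He) / Σ(n_i/√M_i)
= (1.28/√4.00) / (1.28/√4.00 + 3.23/√70.90) = 0.6400/(0.6400 + 0.3836) = 0.6252.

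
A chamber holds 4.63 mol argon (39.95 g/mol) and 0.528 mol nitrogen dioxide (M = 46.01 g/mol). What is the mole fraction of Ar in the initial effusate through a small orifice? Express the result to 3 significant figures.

0.904

Each component's effusion rate ∝ (its partial pressure)·(1/√M) ∝ n_i/√M_i.
x_Ar(eff) = (n_Ar/√M_Ar) / (n_Ar/√M_Ar + n_NO₂/√M_NO₂)
= (4.63/√39.95) / (4.63/√39.95 + 0.528/√46.01) = 0.7325/(0.7325 + 0.07784) = 0.904.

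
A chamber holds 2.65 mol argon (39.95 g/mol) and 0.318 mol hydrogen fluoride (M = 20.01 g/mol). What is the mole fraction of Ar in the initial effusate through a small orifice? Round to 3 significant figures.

Each component's effusion rate ∝ (its partial pressure)·(1/√M) ∝ n_i/√M_i.
So x_Ar in the escaping gas = (n_Ar/√M_Ar) / Σ(n_i/√M_i)
= (2.65/√39.95) / (2.65/√39.95 + 0.318/√20.01) = 0.4193/(0.4193 + 0.07109) = 0.855.

0.855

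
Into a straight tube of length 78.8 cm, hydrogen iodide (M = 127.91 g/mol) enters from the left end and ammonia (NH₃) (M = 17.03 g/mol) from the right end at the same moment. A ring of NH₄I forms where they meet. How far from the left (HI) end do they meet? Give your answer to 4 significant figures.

The fronts meet when d_HI + d_NH₃ = L with d_HI/d_NH₃ = √(M_NH₃/M_HI) (Graham's law). Here √(M_NH₃/M_HI) = √(17.03/127.91) = 0.3649.
With d_HI + d_NH₃ = 78.8 cm, d_NH₃ = 78.8/(1 + 0.3649) = 57.73 cm.
d_HI = 78.8 − 57.73 = 21.07 cm.

21.07 cm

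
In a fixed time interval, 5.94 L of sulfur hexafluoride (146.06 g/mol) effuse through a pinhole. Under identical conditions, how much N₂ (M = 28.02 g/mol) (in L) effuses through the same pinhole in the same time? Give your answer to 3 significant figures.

13.6 L

Since effusion rate ∝ 1/√M, rate_N₂/rate_SF₆ = √(M_SF₆/M_N₂) = √(146.06/28.02) = √5.213 = 2.283.
So the volume for N₂ is 5.94 × 2.283 = 13.6 L.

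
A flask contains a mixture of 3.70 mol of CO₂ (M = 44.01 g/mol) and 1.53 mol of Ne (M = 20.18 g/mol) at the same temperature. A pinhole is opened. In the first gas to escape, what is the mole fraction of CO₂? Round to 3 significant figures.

0.621

Rate_i ∝ x_i/√M_i (Graham's law weighted by mole fraction), so the effusate composition follows n_i/√M_i.
x_CO₂(eff) = (n_CO₂/√M_CO₂) / (n_CO₂/√M_CO₂ + n_Ne/√M_Ne)
= (3.70/√44.01) / (3.70/√44.01 + 1.53/√20.18) = 0.5577/(0.5577 + 0.3406) = 0.621.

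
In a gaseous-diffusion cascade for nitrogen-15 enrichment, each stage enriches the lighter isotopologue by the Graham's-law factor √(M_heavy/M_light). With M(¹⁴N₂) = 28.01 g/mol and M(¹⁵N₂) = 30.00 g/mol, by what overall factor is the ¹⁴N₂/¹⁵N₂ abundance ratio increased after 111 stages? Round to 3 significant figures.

45.1

Each stage multiplies the ratio by α = √(30.00/28.01), so after 111 stages the overall factor is α^111 = (30.00/28.01)^(111/2).
= 1.07105^(111/2) = 45.1.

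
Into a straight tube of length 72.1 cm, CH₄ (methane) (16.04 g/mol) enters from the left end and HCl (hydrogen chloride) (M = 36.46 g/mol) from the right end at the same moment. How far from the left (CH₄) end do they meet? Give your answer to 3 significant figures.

43.3 cm

Distances travelled in equal time are proportional to diffusion rates, so d_CH₄/d_HCl = √(M_HCl/M_CH₄) = √(36.46/16.04) = 1.508.
With d_CH₄ + d_HCl = 72.1 cm, d_HCl = 72.1/(1 + 1.508) = 28.75 cm.
d_CH₄ = 72.1 − 28.75 = 43.3 cm.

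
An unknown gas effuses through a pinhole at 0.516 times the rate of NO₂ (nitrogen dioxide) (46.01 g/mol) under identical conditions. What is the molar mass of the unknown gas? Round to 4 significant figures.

172.8 g/mol

Since effusion rate ∝ 1/√M, rate_X/rate_NO₂ = √(M_NO₂/M_X).
0.516 = √(46.01/M_X)
M_X = 46.01 / 0.516² = 46.01 / 0.2663 = 172.8 g/mol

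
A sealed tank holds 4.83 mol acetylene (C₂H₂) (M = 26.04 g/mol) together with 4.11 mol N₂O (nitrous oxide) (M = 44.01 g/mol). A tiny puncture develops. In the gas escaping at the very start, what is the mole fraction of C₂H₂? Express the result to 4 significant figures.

0.6044

Each component's effusion rate ∝ (its partial pressure)·(1/√M) ∝ n_i/√M_i.
So x_C₂H₂ in the escaping gas = (n_C₂H₂/√M_C₂H₂) / Σ(n_i/√M_i)
= (4.83/√26.04) / (4.83/√26.04 + 4.11/√44.01) = 0.9465/(0.9465 + 0.6195) = 0.6044.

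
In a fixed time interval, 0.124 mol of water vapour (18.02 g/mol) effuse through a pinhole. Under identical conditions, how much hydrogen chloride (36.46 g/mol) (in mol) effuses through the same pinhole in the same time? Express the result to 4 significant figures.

Graham's law gives rate_HCl/rate_H₂O = √(M_H₂O/M_HCl) = √(18.02/36.46) = √0.4942 = 0.7030.
So the amount for HCl is 0.124 × 0.7030 = 0.08717 mol.

0.08717 mol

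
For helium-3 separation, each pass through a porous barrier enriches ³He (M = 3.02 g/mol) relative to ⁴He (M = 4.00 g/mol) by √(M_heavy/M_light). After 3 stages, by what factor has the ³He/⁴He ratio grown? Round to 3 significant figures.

The single-stage factor is √(M_heavy/M_light), so 3 stages give [√(4.00/3.02)]^3 = (4.00/3.02)^(3/2).
= 1.32450^(3/2) = 1.52.

1.52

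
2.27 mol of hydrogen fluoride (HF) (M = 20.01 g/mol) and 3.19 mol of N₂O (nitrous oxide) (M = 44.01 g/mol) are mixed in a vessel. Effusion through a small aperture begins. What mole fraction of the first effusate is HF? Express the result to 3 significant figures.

0.513

Effusion rate of each component ∝ n_i/√M_i (partial pressure × 1/√M).
Mole fraction of HF in the effusate = (n_HF/√M_HF) / (n_HF/√M_HF + n_N₂O/√M_N₂O)
= (2.27/√20.01) / (2.27/√20.01 + 3.19/√44.01) = 0.5075/(0.5075 + 0.4809) = 0.513.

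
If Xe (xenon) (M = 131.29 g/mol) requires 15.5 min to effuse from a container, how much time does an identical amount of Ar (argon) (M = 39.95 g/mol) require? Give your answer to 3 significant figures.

Since effusion rate ∝ 1/√M, t_Ar/t_Xe = √(M_Ar/M_Xe) = √(39.95/131.29) = √0.3043 = 0.5516.
So the time for Ar is 15.5 × 0.5516 = 8.55 min.

8.55 min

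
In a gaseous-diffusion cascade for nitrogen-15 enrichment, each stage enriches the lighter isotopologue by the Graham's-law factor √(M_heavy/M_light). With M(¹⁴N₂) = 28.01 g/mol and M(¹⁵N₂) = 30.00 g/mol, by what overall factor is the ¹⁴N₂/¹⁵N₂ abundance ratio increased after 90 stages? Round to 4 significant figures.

The single-stage factor is √(M_heavy/M_light), so 90 stages give [√(30.00/28.01)]^90 = (30.00/28.01)^(90/2).
= 1.07105^45 = 21.95.

21.95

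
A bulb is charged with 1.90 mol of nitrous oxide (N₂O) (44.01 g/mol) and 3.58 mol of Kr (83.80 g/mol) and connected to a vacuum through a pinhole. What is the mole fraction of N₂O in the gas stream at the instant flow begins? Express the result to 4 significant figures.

The effusion rate of species i is ∝ p_i/√M_i ∝ n_i/√M_i.
Mole fraction of N₂O in the effusate = (n_N₂O/√M_N₂O) / (n_N₂O/√M_N₂O + n_Kr/√M_Kr)
= (1.90/√44.01) / (1.90/√44.01 + 3.58/√83.80) = 0.2864/(0.2864 + 0.3911) = 0.4227.

0.4227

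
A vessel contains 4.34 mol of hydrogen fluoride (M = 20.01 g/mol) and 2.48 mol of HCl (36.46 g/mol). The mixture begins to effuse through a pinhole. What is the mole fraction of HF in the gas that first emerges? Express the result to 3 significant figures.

The effusion rate of species i is ∝ p_i/√M_i ∝ n_i/√M_i.
x_HF(eff) = (n_HF/√M_HF) / (n_HF/√M_HF + n_HCl/√M_HCl)
= (4.34/√20.01) / (4.34/√20.01 + 2.48/√36.46) = 0.9702/(0.9702 + 0.4107) = 0.703.

0.703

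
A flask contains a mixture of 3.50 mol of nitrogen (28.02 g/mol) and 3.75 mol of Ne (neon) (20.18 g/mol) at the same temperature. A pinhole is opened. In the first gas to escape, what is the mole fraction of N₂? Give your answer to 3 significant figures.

0.442

Rate_i ∝ x_i/√M_i (Graham's law weighted by mole fraction), so the effusate composition follows n_i/√M_i.
Mole fraction of N₂ in the effusate = (n_N₂/√M_N₂) / (n_N₂/√M_N₂ + n_Ne/√M_Ne)
= (3.50/√28.02) / (3.50/√28.02 + 3.75/√20.18) = 0.6612/(0.6612 + 0.8348) = 0.442.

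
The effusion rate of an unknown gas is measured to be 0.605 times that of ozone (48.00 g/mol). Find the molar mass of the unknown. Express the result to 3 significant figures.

Since effusion rate ∝ 1/√M, rate_X/rate_O₃ = √(M_O₃/M_X).
0.605 = √(48.00/M_X)
M_X = 48.00 / 0.605² = 48.00 / 0.3660 = 131 g/mol

131 g/mol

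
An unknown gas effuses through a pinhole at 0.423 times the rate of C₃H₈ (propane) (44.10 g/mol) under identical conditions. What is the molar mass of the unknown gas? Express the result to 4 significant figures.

246.5 g/mol

Since effusion rate ∝ 1/√M, rate_X/rate_C₃H₈ = √(M_C₃H₈/M_X).
0.423 = √(44.10/M_X)
M_X = 44.10 / 0.423² = 44.10 / 0.1789 = 246.5 g/mol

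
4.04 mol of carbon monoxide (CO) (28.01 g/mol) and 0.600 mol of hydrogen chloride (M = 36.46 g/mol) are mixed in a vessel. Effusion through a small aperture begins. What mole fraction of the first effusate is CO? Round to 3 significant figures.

0.885

Each component's effusion rate ∝ (its partial pressure)·(1/√M) ∝ n_i/√M_i.
So x_CO in the escaping gas = (n_CO/√M_CO) / Σ(n_i/√M_i)
= (4.04/√28.01) / (4.04/√28.01 + 0.600/√36.46) = 0.7634/(0.7634 + 0.09937) = 0.885.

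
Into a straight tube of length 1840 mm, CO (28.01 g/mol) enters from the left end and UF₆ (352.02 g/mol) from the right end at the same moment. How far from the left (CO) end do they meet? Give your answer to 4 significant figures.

1435 mm

The fronts meet when d_CO + d_UF₆ = L with d_CO/d_UF₆ = √(M_UF₆/M_CO) (Graham's law). Here √(M_UF₆/M_CO) = √(352.02/28.01) = 3.545.
With d_CO + d_UF₆ = 1840 mm, d_UF₆ = 1840/(1 + 3.545) = 404.8 mm.
d_CO = 1840 − 404.8 = 1435 mm.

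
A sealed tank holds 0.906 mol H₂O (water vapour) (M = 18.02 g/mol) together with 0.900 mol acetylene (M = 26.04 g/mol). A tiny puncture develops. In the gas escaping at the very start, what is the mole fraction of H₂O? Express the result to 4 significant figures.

0.5475

Effusion rate of each component ∝ n_i/√M_i (partial pressure × 1/√M).
Mole fraction of H₂O in the effusate = (n_H₂O/√M_H₂O) / (n_H₂O/√M_H₂O + n_C₂H₂/√M_C₂H₂)
= (0.906/√18.02) / (0.906/√18.02 + 0.900/√26.04) = 0.2134/(0.2134 + 0.1764) = 0.5475.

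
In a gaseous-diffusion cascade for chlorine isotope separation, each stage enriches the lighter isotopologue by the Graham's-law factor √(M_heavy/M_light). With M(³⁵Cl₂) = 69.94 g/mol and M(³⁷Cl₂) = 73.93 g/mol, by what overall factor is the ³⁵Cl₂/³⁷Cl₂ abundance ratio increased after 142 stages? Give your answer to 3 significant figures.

51.4

Overall factor = α^142 with α = √(73.93/69.94), i.e. (73.93/69.94)^(142/2).
= 1.05705^71 = 51.4.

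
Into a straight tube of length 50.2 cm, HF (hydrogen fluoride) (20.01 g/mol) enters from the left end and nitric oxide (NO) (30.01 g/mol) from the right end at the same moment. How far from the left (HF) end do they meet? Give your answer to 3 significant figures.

27.6 cm

In equal time, each gas travels a distance ∝ its rate ∝ 1/√M, so d_HF/d_NO = √(M_NO/M_HF) = √(30.01/20.01) = 1.225.
With d_HF + d_NO = 50.2 cm, d_NO = 50.2/(1 + 1.225) = 22.57 cm.
d_HF = 50.2 − 22.57 = 27.6 cm.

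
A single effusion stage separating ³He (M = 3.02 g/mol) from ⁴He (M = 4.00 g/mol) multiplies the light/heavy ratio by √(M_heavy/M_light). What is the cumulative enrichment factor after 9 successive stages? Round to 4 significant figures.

The single-stage factor is √(M_heavy/M_light), so 9 stages give [√(4.00/3.02)]^9 = (4.00/3.02)^(9/2).
= 1.32450^(9/2) = 3.542.

3.542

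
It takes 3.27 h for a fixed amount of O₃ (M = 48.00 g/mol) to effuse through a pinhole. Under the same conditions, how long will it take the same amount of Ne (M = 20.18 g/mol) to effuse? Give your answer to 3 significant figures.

Since effusion rate ∝ 1/√M, t_Ne/t_O₃ = √(M_Ne/M_O₃) = √(20.18/48.00) = √0.4204 = 0.6484.
So the time for Ne is 3.27 × 0.6484 = 2.12 h.

2.12 h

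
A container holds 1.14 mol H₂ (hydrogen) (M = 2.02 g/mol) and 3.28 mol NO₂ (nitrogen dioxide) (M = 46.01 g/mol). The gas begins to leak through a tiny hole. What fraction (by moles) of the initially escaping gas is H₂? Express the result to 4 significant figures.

0.6239

Each component's effusion rate ∝ (its partial pressure)·(1/√M) ∝ n_i/√M_i.
So x_H₂ in the escaping gas = (n_H₂/√M_H₂) / Σ(n_i/√M_i)
= (1.14/√2.02) / (1.14/√2.02 + 3.28/√46.01) = 0.8021/(0.8021 + 0.4836) = 0.6239.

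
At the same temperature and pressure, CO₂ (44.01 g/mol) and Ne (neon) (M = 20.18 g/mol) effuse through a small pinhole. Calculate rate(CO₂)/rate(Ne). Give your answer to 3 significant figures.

0.677

By Graham's law, rate_CO₂/rate_Ne = √(M_Ne/M_CO₂) = √(20.18/44.01) = √0.4585 = 0.677.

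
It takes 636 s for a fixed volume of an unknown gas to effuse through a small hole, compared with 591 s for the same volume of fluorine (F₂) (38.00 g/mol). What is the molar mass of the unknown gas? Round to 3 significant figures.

Graham's law gives t_X/t_F₂ = √(M_X/M_F₂).
636/591 = 1.076 = √(M_X/38.00)
M_X = 38.00 × 1.076² = 38.00 × 1.158 = 44.0 g/mol

44.0 g/mol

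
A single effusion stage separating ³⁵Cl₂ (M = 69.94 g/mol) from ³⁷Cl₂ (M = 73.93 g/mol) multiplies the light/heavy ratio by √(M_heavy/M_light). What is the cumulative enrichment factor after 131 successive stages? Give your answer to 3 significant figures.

37.9

Overall factor = α^131 with α = √(73.93/69.94), i.e. (73.93/69.94)^(131/2).
= 1.05705^(131/2) = 37.9.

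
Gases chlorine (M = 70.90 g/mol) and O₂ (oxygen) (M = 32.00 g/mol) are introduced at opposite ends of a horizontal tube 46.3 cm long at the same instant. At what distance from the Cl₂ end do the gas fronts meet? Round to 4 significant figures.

Distances travelled in equal time are proportional to diffusion rates, so d_Cl₂/d_O₂ = √(M_O₂/M_Cl₂) = √(32.00/70.90) = 0.6718.
With d_Cl₂ + d_O₂ = 46.3 cm, d_O₂ = 46.3/(1 + 0.6718) = 27.69 cm.
d_Cl₂ = 46.3 − 27.69 = 18.61 cm.

18.61 cm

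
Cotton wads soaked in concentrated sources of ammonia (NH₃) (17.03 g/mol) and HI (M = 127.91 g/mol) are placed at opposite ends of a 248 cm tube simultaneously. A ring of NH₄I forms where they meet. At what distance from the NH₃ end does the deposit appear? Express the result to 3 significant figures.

Distances travelled in equal time are proportional to diffusion rates, so d_NH₃/d_HI = √(M_HI/M_NH₃) = √(127.91/17.03) = 2.741.
With d_NH₃ + d_HI = 248 cm, d_HI = 248/(1 + 2.741) = 66.30 cm.
d_NH₃ = 248 − 66.30 = 182 cm.

182 cm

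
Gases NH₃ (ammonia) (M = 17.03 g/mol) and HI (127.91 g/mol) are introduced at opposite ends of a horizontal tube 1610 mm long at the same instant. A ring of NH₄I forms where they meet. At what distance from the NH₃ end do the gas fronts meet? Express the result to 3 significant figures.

1180 mm

The fronts meet when d_NH₃ + d_HI = L with d_NH₃/d_HI = √(M_HI/M_NH₃) (Graham's law). Here √(M_HI/M_NH₃) = √(127.91/17.03) = 2.741.
With d_NH₃ + d_HI = 1610 mm, d_HI = 1610/(1 + 2.741) = 430.4 mm.
d_NH₃ = 1610 − 430.4 = 1180 mm.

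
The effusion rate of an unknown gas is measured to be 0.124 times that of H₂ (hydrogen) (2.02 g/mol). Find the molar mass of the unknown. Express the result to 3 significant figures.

131 g/mol

Using Graham's law: rate_X/rate_H₂ = √(M_H₂/M_X).
0.124 = √(2.02/M_X)
M_X = 2.02 / 0.124² = 2.02 / 0.01538 = 131 g/mol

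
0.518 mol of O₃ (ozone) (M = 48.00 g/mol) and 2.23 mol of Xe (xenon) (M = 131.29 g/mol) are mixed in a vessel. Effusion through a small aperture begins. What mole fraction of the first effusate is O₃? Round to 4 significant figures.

0.2775

Rate_i ∝ x_i/√M_i (Graham's law weighted by mole fraction), so the effusate composition follows n_i/√M_i.
x_O₃(eff) = (n_O₃/√M_O₃) / (n_O₃/√M_O₃ + n_Xe/√M_Xe)
= (0.518/√48.00) / (0.518/√48.00 + 2.23/√131.29) = 0.07477/(0.07477 + 0.1946) = 0.2775.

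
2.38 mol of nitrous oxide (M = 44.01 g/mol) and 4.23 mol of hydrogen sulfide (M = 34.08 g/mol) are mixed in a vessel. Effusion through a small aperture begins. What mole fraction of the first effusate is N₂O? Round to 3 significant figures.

Effusion rate of each component ∝ n_i/√M_i (partial pressure × 1/√M).
x_N₂O(eff) = (n_N₂O/√M_N₂O) / (n_N₂O/√M_N₂O + n_H₂S/√M_H₂S)
= (2.38/√44.01) / (2.38/√44.01 + 4.23/√34.08) = 0.3588/(0.3588 + 0.7246) = 0.331.

0.331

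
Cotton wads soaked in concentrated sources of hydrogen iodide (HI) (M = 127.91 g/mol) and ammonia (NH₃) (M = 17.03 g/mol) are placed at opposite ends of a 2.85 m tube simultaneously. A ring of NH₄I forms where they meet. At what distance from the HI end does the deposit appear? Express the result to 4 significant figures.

0.7619 m

Distances travelled in equal time are proportional to diffusion rates, so d_HI/d_NH₃ = √(M_NH₃/M_HI) = √(17.03/127.91) = 0.3649.
With d_HI + d_NH₃ = 2.85 m, d_NH₃ = 2.85/(1 + 0.3649) = 2.088 m.
d_HI = 2.85 − 2.088 = 0.7619 m.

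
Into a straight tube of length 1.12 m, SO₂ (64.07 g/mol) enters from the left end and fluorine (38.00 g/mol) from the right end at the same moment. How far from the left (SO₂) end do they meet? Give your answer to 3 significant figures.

Graham's law gives d_SO₂/d_F₂ = rate_SO₂/rate_F₂ = √(M_F₂/M_SO₂) = √(38.00/64.07) = 0.7701.
With d_SO₂ + d_F₂ = 1.12 m, d_F₂ = 1.12/(1 + 0.7701) = 0.6327 m.
d_SO₂ = 1.12 − 0.6327 = 0.487 m.

0.487 m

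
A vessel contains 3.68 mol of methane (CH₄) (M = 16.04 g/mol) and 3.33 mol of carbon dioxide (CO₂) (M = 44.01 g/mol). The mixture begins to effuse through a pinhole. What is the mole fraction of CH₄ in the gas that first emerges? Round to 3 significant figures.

Each component's effusion rate ∝ (its partial pressure)·(1/√M) ∝ n_i/√M_i.
x_CH₄(eff) = (n_CH₄/√M_CH₄) / (n_CH₄/√M_CH₄ + n_CO₂/√M_CO₂)
= (3.68/√16.04) / (3.68/√16.04 + 3.33/√44.01) = 0.9189/(0.9189 + 0.5020) = 0.647.

0.647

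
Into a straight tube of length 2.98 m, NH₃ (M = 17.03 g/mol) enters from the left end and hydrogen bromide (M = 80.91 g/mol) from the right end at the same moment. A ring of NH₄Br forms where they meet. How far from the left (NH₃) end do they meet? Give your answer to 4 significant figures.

2.043 m

The fronts meet when d_NH₃ + d_HBr = L with d_NH₃/d_HBr = √(M_HBr/M_NH₃) (Graham's law). Here √(M_HBr/M_NH₃) = √(80.91/17.03) = 2.180.
With d_NH₃ + d_HBr = 2.98 m, d_HBr = 2.98/(1 + 2.180) = 0.9372 m.
d_NH₃ = 2.98 − 0.9372 = 2.043 m.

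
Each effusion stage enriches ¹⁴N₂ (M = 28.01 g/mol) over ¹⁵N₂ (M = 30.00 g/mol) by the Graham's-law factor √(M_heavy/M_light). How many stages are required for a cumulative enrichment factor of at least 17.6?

Per stage α = (30.00/28.01)^(1/2) = 1.07105^0.5, giving ln α = 0.03432.
Need α^N ≥ 17.6 ⇒ N ≥ ln(17.6) / ln α = 2.868 / 0.03432 = 83.57.
So at least 84 stages are needed.

84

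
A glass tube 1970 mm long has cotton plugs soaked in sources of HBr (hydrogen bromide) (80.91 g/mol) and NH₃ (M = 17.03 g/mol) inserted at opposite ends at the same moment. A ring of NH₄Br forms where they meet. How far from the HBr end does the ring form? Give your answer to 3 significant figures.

In equal time, each gas travels a distance ∝ its rate ∝ 1/√M, so d_HBr/d_NH₃ = √(M_NH₃/M_HBr) = √(17.03/80.91) = 0.4588.
With d_HBr + d_NH₃ = 1970 mm, d_NH₃ = 1970/(1 + 0.4588) = 1350 mm.
d_HBr = 1970 − 1350 = 620 mm.

620 mm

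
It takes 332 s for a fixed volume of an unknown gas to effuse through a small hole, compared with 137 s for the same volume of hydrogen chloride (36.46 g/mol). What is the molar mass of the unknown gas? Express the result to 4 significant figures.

214.1 g/mol

By Graham's law, t_X/t_HCl = √(M_X/M_HCl).
332/137 = 2.423 = √(M_X/36.46)
M_X = 36.46 × 2.423² = 36.46 × 5.873 = 214.1 g/mol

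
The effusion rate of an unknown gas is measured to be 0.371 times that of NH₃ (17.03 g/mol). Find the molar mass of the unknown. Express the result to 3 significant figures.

124 g/mol

Using Graham's law: rate_X/rate_NH₃ = √(M_NH₃/M_X).
0.371 = √(17.03/M_X)
M_X = 17.03 / 0.371² = 17.03 / 0.1376 = 124 g/mol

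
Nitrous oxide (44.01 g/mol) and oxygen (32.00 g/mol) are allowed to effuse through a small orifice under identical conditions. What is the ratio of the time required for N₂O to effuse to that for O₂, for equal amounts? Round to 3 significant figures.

1.17

From Graham's law, t_N₂O/t_O₂ = √(M_N₂O/M_O₂) = √(44.01/32.00) = √1.375 = 1.17.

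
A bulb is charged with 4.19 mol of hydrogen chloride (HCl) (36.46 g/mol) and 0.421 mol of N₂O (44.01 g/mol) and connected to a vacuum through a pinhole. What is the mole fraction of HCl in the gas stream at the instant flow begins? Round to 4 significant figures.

Each component's effusion rate ∝ (its partial pressure)·(1/√M) ∝ n_i/√M_i.
So x_HCl in the escaping gas = (n_HCl/√M_HCl) / Σ(n_i/√M_i)
= (4.19/√36.46) / (4.19/√36.46 + 0.421/√44.01) = 0.6939/(0.6939 + 0.06346) = 0.9162.

0.9162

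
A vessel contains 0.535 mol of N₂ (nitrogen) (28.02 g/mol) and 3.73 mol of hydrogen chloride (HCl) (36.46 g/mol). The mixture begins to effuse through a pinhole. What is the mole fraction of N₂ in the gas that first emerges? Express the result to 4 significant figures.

The effusion rate of species i is ∝ p_i/√M_i ∝ n_i/√M_i.
So x_N₂ in the escaping gas = (n_N₂/√M_N₂) / Σ(n_i/√M_i)
= (0.535/√28.02) / (0.535/√28.02 + 3.73/√36.46) = 0.1011/(0.1011 + 0.6177) = 0.1406.

0.1406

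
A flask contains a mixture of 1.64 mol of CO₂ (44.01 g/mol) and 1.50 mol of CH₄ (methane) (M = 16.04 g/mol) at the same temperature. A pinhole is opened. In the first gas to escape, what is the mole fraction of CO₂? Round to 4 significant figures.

0.3976

Each component's effusion rate ∝ (its partial pressure)·(1/√M) ∝ n_i/√M_i.
x_CO₂(eff) = (n_CO₂/√M_CO₂) / (n_CO₂/√M_CO₂ + n_CH₄/√M_CH₄)
= (1.64/√44.01) / (1.64/√44.01 + 1.50/√16.04) = 0.2472/(0.2472 + 0.3745) = 0.3976.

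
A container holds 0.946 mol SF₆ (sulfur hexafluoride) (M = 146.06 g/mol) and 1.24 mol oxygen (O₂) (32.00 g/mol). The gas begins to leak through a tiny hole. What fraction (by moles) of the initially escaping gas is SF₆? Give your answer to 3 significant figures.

Each component's effusion rate ∝ (its partial pressure)·(1/√M) ∝ n_i/√M_i.
x_SF₆(eff) = (n_SF₆/√M_SF₆) / (n_SF₆/√M_SF₆ + n_O₂/√M_O₂)
= (0.946/√146.06) / (0.946/√146.06 + 1.24/√32.00) = 0.07828/(0.07828 + 0.2192) = 0.263.

0.263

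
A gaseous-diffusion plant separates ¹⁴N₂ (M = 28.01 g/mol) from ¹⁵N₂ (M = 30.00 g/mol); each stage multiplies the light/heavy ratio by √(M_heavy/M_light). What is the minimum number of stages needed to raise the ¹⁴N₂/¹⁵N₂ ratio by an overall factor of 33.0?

102

With α = √(30.00/28.01) per stage, ln α = ½ ln(1.07105) = 0.03432.
Need α^N ≥ 33.0 ⇒ N ≥ ln(33.0) / ln α = 3.497 / 0.03432 = 101.89.
Minimum whole number of stages: N = 102.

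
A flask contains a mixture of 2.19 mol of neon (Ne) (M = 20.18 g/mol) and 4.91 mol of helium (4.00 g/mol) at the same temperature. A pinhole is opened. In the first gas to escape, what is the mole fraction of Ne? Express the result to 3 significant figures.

0.166

Effusion rate of each component ∝ n_i/√M_i (partial pressure × 1/√M).
x_Ne(eff) = (n_Ne/√M_Ne) / (n_Ne/√M_Ne + n_He/√M_He)
= (2.19/√20.18) / (2.19/√20.18 + 4.91/√4.00) = 0.4875/(0.4875 + 2.455) = 0.166.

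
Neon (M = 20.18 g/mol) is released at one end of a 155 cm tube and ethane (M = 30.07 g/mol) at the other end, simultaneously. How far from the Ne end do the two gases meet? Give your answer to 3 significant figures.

85.2 cm

Graham's law gives d_Ne/d_C₂H₆ = rate_Ne/rate_C₂H₆ = √(M_C₂H₆/M_Ne) = √(30.07/20.18) = 1.221.
With d_Ne + d_C₂H₆ = 155 cm, d_C₂H₆ = 155/(1 + 1.221) = 69.80 cm.
d_Ne = 155 − 69.80 = 85.2 cm.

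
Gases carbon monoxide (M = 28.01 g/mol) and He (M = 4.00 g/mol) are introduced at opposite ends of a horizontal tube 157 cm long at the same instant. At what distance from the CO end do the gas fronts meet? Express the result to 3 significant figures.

43.1 cm

Distances travelled in equal time are proportional to diffusion rates, so d_CO/d_He = √(M_He/M_CO) = √(4.00/28.01) = 0.3779.
With d_CO + d_He = 157 cm, d_He = 157/(1 + 0.3779) = 113.9 cm.
d_CO = 157 − 113.9 = 43.1 cm.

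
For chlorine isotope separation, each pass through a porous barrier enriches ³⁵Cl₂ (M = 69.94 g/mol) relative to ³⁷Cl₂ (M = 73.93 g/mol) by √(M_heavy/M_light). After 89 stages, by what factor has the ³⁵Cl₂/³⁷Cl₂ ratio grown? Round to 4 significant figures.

After 89 stages the ratio has grown by (√(73.93/69.94))^89 = (73.93/69.94)^(89/2).
= 1.05705^(89/2) = 11.81.

11.81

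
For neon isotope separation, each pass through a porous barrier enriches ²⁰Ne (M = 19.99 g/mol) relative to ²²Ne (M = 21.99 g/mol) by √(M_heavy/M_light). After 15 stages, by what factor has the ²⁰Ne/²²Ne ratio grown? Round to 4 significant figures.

2.045

The single-stage factor is √(M_heavy/M_light), so 15 stages give [√(21.99/19.99)]^15 = (21.99/19.99)^(15/2).
= 1.10005^(15/2) = 2.045.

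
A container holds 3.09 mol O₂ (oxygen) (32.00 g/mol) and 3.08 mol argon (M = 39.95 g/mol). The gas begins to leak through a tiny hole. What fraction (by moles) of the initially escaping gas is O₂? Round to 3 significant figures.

0.529

Each component's effusion rate ∝ (its partial pressure)·(1/√M) ∝ n_i/√M_i.
Mole fraction of O₂ in the effusate = (n_O₂/√M_O₂) / (n_O₂/√M_O₂ + n_Ar/√M_Ar)
= (3.09/√32.00) / (3.09/√32.00 + 3.08/√39.95) = 0.5462/(0.5462 + 0.4873) = 0.529.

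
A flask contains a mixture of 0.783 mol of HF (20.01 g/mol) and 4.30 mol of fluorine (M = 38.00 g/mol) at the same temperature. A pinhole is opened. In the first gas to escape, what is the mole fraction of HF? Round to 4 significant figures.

0.2006

Rate_i ∝ x_i/√M_i (Graham's law weighted by mole fraction), so the effusate composition follows n_i/√M_i.
x_HF(eff) = (n_HF/√M_HF) / (n_HF/√M_HF + n_F₂/√M_F₂)
= (0.783/√20.01) / (0.783/√20.01 + 4.30/√38.00) = 0.1750/(0.1750 + 0.6976) = 0.2006.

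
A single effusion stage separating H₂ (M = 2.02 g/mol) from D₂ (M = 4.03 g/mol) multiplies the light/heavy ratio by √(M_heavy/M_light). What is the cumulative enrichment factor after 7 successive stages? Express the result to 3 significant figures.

After 7 stages the ratio has grown by (√(4.03/2.02))^7 = (4.03/2.02)^(7/2).
= 1.99505^(7/2) = 11.2.

11.2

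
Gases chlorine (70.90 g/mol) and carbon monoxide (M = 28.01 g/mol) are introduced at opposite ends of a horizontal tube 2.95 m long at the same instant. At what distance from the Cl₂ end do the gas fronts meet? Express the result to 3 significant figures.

The fronts meet when d_Cl₂ + d_CO = L with d_Cl₂/d_CO = √(M_CO/M_Cl₂) (Graham's law). Here √(M_CO/M_Cl₂) = √(28.01/70.90) = 0.6285.
With d_Cl₂ + d_CO = 2.95 m, d_CO = 2.95/(1 + 0.6285) = 1.811 m.
d_Cl₂ = 2.95 − 1.811 = 1.14 m.

1.14 m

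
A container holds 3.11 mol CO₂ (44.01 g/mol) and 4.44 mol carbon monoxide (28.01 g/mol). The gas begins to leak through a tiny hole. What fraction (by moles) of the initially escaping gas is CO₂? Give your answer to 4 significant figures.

Each component's effusion rate ∝ (its partial pressure)·(1/√M) ∝ n_i/√M_i.
x_CO₂(eff) = (n_CO₂/√M_CO₂) / (n_CO₂/√M_CO₂ + n_CO/√M_CO)
= (3.11/√44.01) / (3.11/√44.01 + 4.44/√28.01) = 0.4688/(0.4688 + 0.8389) = 0.3585.

0.3585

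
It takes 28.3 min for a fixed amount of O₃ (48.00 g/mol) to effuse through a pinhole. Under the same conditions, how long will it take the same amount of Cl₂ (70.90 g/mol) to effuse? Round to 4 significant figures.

34.39 min

Graham's law gives t_Cl₂/t_O₃ = √(M_Cl₂/M_O₃) = √(70.90/48.00) = √1.477 = 1.215.
So the time for Cl₂ is 28.3 × 1.215 = 34.39 min.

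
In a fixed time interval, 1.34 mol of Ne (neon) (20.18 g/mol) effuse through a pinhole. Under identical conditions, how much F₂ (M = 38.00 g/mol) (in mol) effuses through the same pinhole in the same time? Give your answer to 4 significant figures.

0.9765 mol

Since effusion rate ∝ 1/√M, rate_F₂/rate_Ne = √(M_Ne/M_F₂) = √(20.18/38.00) = √0.5311 = 0.7287.
So the amount for F₂ is 1.34 × 0.7287 = 0.9765 mol.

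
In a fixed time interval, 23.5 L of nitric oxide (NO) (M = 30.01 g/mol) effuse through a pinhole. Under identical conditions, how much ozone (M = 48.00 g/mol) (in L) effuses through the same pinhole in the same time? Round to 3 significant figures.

18.6 L

From Graham's law, rate_O₃/rate_NO = √(M_NO/M_O₃) = √(30.01/48.00) = √0.6252 = 0.7907.
So the volume for O₃ is 23.5 × 0.7907 = 18.6 L.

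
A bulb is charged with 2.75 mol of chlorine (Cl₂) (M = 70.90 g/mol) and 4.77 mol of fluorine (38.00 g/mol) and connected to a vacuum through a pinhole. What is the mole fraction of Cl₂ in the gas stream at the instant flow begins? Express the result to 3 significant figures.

Each component's effusion rate ∝ (its partial pressure)·(1/√M) ∝ n_i/√M_i.
Mole fraction of Cl₂ in the effusate = (n_Cl₂/√M_Cl₂) / (n_Cl₂/√M_Cl₂ + n_F₂/√M_F₂)
= (2.75/√70.90) / (2.75/√70.90 + 4.77/√38.00) = 0.3266/(0.3266 + 0.7738) = 0.297.

0.297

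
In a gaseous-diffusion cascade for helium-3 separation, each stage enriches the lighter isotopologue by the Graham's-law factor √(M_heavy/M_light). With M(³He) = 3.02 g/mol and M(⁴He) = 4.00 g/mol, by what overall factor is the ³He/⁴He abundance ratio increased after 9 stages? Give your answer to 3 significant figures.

After 9 stages the ratio has grown by (√(4.00/3.02))^9 = (4.00/3.02)^(9/2).
= 1.32450^(9/2) = 3.54.

3.54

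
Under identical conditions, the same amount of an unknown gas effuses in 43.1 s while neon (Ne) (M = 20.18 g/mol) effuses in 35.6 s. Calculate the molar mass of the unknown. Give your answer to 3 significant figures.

Using Graham's law: t_X/t_Ne = √(M_X/M_Ne).
43.1/35.6 = 1.211 = √(M_X/20.18)
M_X = 20.18 × 1.211² = 20.18 × 1.466 = 29.6 g/mol

29.6 g/mol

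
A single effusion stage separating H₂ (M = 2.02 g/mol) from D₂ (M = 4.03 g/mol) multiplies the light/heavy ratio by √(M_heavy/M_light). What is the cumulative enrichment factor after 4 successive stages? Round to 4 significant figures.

3.980

The single-stage factor is √(M_heavy/M_light), so 4 stages give [√(4.03/2.02)]^4 = (4.03/2.02)^(4/2).
= 1.99505^2 = 3.980.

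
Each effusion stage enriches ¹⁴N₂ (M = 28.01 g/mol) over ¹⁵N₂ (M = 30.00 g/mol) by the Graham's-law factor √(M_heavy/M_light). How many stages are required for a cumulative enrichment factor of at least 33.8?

Per stage α = (30.00/28.01)^(1/2) = 1.07105^0.5, giving ln α = 0.03432.
Need α^N ≥ 33.8 ⇒ N ≥ ln(33.8) / ln α = 3.520 / 0.03432 = 102.58.
So at least 103 stages are needed.

103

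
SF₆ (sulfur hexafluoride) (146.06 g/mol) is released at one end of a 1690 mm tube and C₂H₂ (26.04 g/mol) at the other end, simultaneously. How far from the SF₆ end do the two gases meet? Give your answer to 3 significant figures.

The fronts meet when d_SF₆ + d_C₂H₂ = L with d_SF₆/d_C₂H₂ = √(M_C₂H₂/M_SF₆) (Graham's law). Here √(M_C₂H₂/M_SF₆) = √(26.04/146.06) = 0.4222.
With d_SF₆ + d_C₂H₂ = 1690 mm, d_C₂H₂ = 1690/(1 + 0.4222) = 1188 mm.
d_SF₆ = 1690 − 1188 = 502 mm.

502 mm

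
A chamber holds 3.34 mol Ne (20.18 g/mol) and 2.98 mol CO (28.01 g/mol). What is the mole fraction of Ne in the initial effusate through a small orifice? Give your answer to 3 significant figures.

Rate_i ∝ x_i/√M_i (Graham's law weighted by mole fraction), so the effusate composition follows n_i/√M_i.
So x_Ne in the escaping gas = (n_Ne/√M_Ne) / Σ(n_i/√M_i)
= (3.34/√20.18) / (3.34/√20.18 + 2.98/√28.01) = 0.7435/(0.7435 + 0.5631) = 0.569.

0.569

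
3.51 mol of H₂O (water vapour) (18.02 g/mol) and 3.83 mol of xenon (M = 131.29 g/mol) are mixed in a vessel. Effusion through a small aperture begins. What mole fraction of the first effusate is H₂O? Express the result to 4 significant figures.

Each component's effusion rate ∝ (its partial pressure)·(1/√M) ∝ n_i/√M_i.
Mole fraction of H₂O in the effusate = (n_H₂O/√M_H₂O) / (n_H₂O/√M_H₂O + n_Xe/√M_Xe)
= (3.51/√18.02) / (3.51/√18.02 + 3.83/√131.29) = 0.8269/(0.8269 + 0.3343) = 0.7121.

0.7121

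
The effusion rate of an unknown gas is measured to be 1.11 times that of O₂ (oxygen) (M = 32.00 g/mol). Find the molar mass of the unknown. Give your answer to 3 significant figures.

26.0 g/mol

Since effusion rate ∝ 1/√M, rate_X/rate_O₂ = √(M_O₂/M_X).
1.11 = √(32.00/M_X)
M_X = 32.00 / 1.11² = 32.00 / 1.232 = 26.0 g/mol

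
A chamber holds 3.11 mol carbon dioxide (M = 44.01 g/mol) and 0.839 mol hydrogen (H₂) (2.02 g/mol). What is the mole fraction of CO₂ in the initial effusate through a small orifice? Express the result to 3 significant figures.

Effusion rate of each component ∝ n_i/√M_i (partial pressure × 1/√M).
x_CO₂(eff) = (n_CO₂/√M_CO₂) / (n_CO₂/√M_CO₂ + n_H₂/√M_H₂)
= (3.11/√44.01) / (3.11/√44.01 + 0.839/√2.02) = 0.4688/(0.4688 + 0.5903) = 0.443.

0.443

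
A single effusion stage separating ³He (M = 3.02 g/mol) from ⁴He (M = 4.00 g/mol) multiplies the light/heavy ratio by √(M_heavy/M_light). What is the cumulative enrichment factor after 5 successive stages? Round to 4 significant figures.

After 5 stages the ratio has grown by (√(4.00/3.02))^5 = (4.00/3.02)^(5/2).
= 1.32450^(5/2) = 2.019.

2.019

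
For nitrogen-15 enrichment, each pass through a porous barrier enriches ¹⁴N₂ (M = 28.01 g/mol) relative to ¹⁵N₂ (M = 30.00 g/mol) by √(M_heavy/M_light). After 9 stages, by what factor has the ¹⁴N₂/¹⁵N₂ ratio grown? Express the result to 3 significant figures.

1.36

Overall factor = α^9 with α = √(30.00/28.01), i.e. (30.00/28.01)^(9/2).
= 1.07105^(9/2) = 1.36.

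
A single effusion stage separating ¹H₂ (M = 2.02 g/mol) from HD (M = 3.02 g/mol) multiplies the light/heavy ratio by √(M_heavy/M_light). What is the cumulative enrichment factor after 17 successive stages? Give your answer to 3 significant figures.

Each stage multiplies the ratio by α = √(3.02/2.02), so after 17 stages the overall factor is α^17 = (3.02/2.02)^(17/2).
= 1.49505^(17/2) = 30.5.

30.5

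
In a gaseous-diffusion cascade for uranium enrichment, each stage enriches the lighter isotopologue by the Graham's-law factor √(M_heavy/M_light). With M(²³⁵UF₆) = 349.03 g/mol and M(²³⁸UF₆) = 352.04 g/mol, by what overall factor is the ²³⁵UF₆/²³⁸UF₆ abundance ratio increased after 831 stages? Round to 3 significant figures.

The single-stage factor is √(M_heavy/M_light), so 831 stages give [√(352.04/349.03)]^831 = (352.04/349.03)^(831/2).
= 1.00862^(831/2) = 35.4.

35.4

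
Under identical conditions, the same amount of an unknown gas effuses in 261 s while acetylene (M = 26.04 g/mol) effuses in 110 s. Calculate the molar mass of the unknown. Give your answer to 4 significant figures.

146.6 g/mol

From Graham's law, t_X/t_C₂H₂ = √(M_X/M_C₂H₂).
261/110 = 2.373 = √(M_X/26.04)
M_X = 26.04 × 2.373² = 26.04 × 5.630 = 146.6 g/mol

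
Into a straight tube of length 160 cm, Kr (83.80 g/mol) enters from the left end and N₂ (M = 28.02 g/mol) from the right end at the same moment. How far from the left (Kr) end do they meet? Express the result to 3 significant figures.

Distances travelled in equal time are proportional to diffusion rates, so d_Kr/d_N₂ = √(M_N₂/M_Kr) = √(28.02/83.80) = 0.5782.
With d_Kr + d_N₂ = 160 cm, d_N₂ = 160/(1 + 0.5782) = 101.4 cm.
d_Kr = 160 − 101.4 = 58.6 cm.

58.6 cm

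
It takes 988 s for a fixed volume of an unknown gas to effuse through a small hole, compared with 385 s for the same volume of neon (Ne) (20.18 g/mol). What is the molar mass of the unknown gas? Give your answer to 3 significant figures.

133 g/mol

Since effusion rate ∝ 1/√M, t_X/t_Ne = √(M_X/M_Ne).
988/385 = 2.566 = √(M_X/20.18)
M_X = 20.18 × 2.566² = 20.18 × 6.586 = 133 g/mol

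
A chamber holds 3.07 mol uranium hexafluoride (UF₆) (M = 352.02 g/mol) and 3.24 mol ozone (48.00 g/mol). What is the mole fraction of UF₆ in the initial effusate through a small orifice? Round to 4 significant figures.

0.2592

Effusion rate of each component ∝ n_i/√M_i (partial pressure × 1/√M).
So x_UF₆ in the escaping gas = (n_UF₆/√M_UF₆) / Σ(n_i/√M_i)
= (3.07/√352.02) / (3.07/√352.02 + 3.24/√48.00) = 0.1636/(0.1636 + 0.4677) = 0.2592.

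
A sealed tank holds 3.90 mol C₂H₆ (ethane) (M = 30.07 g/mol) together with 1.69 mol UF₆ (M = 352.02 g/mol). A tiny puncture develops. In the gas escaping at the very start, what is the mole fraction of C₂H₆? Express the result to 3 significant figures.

0.888

Rate_i ∝ x_i/√M_i (Graham's law weighted by mole fraction), so the effusate composition follows n_i/√M_i.
So x_C₂H₆ in the escaping gas = (n_C₂H₆/√M_C₂H₆) / Σ(n_i/√M_i)
= (3.90/√30.07) / (3.90/√30.07 + 1.69/√352.02) = 0.7112/(0.7112 + 0.09007) = 0.888.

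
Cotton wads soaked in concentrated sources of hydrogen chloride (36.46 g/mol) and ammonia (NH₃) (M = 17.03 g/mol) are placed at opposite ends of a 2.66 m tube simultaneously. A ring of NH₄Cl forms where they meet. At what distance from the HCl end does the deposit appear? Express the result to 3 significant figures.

Graham's law gives d_HCl/d_NH₃ = rate_HCl/rate_NH₃ = √(M_NH₃/M_HCl) = √(17.03/36.46) = 0.6834.
With d_HCl + d_NH₃ = 2.66 m, d_NH₃ = 2.66/(1 + 0.6834) = 1.580 m.
d_HCl = 2.66 − 1.580 = 1.08 m.

1.08 m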